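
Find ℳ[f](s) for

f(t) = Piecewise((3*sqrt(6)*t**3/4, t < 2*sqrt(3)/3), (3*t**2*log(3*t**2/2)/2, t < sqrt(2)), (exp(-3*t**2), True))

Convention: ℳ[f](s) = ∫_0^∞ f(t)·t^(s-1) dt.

(-12**(s/2)*s*(s + 3)*log(2) - 2*12**(s/2)*(s + 3)*log(2) + 2*12**(s/2)*(s + 3) + 4*12**(s/2)*sqrt(2)*(s**2/4 + s + 1) + 3*18**(s/2)*s*(s + 3)*log(3)/2 - 3*18**(s/2)*(s + 3) + 3*18**(s/2)*(s + 3)*log(3) + 3**(s/2)*(s + 3)*(s**2/4 + s + 1)*uppergamma(s/2, 6))/(2*9**(s/2)*(s + 3)*(s**2/4 + s + 1))
  Re(s) > -3

back out the power substitution: 3*sqrt(6)*t**(3/2)/4 on [0, 4/3); 3*t*log(3*t/2)/2 on [4/3, 2); exp(-3*t) on [2, ∞)
remove the common scale on t first: t**(3/2) on [0, 2); t*log(t) on [2, 3); exp(-2*t) on [3, ∞)
summing 3 kernel integrals split by 2*sqrt(3)/3, sqrt(2) yields ℳ[f](s)
piece [0, 2*sqrt(3)/3): integrate 3*sqrt(6)*t**3/4 against the kernel
piece [2*sqrt(3)/3, sqrt(2)): integrate 3*t**2*log(3*t**2/2)/2 against the kernel
between sqrt(2) and ∞ the integrand is exp(-3*t**2)·t^(s-1)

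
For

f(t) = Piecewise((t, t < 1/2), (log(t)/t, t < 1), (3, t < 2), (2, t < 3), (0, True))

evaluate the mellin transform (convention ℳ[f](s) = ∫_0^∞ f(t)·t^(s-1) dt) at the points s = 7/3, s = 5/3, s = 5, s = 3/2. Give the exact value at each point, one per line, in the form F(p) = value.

cuts at 1/2, 1, 2: linearity sums the 4 kernel integrals
for t in [0, 1/2): the term is ∫ t·t^(s-1)
segment 1/2 to 1 holds log(t)/t; add its integral
on [1, 2): add ∫ 3·t^(s-1) dt
on [2, 3) integrate f = 2 against the kernel

F(7/3) = -207/112 + 3*2**(2/3)*log(2)/16 + 51*2**(2/3)/320 + 12*2**(1/3)/7 + 54*3**(1/3)/7
F(5/3) = -81/20 + 3*2**(1/3)*log(2)/4 + 75*2**(1/3)/64 + 6*2**(2/3)/5 + 18*3**(2/3)/5
F(5) = log(2)/64 + 79061/768
F(3/2) = -6 + sqrt(2)*log(2) + 203*sqrt(2)/60 + 4*sqrt(3)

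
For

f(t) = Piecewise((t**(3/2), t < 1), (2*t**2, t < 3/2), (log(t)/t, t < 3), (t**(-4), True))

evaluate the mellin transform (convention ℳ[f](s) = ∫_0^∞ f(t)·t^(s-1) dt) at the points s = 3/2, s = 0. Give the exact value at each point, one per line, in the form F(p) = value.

breakpoints 1, 3/2, 3: one integral from each of the 4 segments
between 0 and 1 the integrand is t**(3/2)·t^(s-1)
segment 1 to 3/2 holds 2*t**2; add its integral
∫ over [3/2, 3) of log(t)/t·t^(s-1) joins the sum
the [3, ∞) slice contributes ∫ t**(-4)·t^(s-1) dt

F(3/2) = -538*sqrt(3)/135 - 5/21 + log(2**(sqrt(6))*3**(-sqrt(6) + 2*sqrt(3))) + 83*sqrt(6)/28
F(0) = log(6**(1/3)/2) + 365/162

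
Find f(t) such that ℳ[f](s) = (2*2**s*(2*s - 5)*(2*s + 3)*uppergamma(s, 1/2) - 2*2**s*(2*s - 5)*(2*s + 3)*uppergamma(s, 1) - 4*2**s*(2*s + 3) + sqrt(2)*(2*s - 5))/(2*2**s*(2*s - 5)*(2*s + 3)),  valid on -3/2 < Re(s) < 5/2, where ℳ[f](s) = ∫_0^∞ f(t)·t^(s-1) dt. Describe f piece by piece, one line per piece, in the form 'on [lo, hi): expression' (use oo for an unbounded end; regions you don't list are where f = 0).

breakpoints 1/2, 1: one integral from each of the 3 segments
for t in [0, 1/2): the term is ∫ t**(3/2)·t^(s-1)
piece [1/2, 1): integrate exp(-t) against the kernel
on [1, ∞) integrate f = t**(-5/2) against the kernel

on [0, 1/2): t**(3/2)
on [1/2, 1): exp(-t)
on [1, oo): t**(-5/2)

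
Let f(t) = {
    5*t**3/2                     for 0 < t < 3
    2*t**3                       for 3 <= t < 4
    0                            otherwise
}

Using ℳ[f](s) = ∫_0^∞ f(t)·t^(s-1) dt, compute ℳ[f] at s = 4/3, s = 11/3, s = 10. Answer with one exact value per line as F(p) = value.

F(4/3) = 243*3**(1/3)/26 + 1536*2**(2/3)/13
F(11/3) = 2187*3**(2/3)/40 + 12288*2**(1/3)/5
F(10) = 270029779/26

linearity at 3 turns ℳ[f](s) into 2 summed integrals
segment 0 to 3 holds 5*t**3/2; add its integral
between 3 and 4 the integrand is 2*t**3·t^(s-1)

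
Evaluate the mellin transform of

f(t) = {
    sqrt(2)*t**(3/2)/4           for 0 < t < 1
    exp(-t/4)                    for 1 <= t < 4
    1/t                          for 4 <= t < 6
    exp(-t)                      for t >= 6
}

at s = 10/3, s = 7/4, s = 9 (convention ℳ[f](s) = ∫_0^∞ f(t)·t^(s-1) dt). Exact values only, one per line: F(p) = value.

F(10/3) = -64*2**(2/3)*uppergamma(10/3, 1) - 48*2**(2/3)/7 + 3*sqrt(2)/58 + uppergamma(10/3, 6) + 108*6**(1/3)/7 + 64*2**(2/3)*uppergamma(10/3, 1/4)
F(7/4) = -8*sqrt(2)*uppergamma(7/4, 1) - 101*sqrt(2)/39 + uppergamma(7/4, 6) + 4*6**(3/4)/3 + 8*sqrt(2)*uppergamma(7/4, 1/4)
F(9) = -28731244544*exp(-1) + sqrt(2)/42 + 13781376*exp(-6) + 201760 + 13571694212*exp(-1/4)

remove the common scale on t first: t**(3/2) on [0, 1/2); exp(-t/2) on [1/2, 2); 1/(2*t) on [2, 3); …
along the cuts 1, 4, 6, ℳ[f](s) splits into 4 integrals
on [0, 1): add ∫ sqrt(2)*t**(3/2)/4·t^(s-1) dt
between 1 and 4 the integrand is exp(-t/4)·t^(s-1)
over [4, 6), the kernel integral of 1/t enters the sum
over [6, ∞), the kernel integral of exp(-t) enters the sum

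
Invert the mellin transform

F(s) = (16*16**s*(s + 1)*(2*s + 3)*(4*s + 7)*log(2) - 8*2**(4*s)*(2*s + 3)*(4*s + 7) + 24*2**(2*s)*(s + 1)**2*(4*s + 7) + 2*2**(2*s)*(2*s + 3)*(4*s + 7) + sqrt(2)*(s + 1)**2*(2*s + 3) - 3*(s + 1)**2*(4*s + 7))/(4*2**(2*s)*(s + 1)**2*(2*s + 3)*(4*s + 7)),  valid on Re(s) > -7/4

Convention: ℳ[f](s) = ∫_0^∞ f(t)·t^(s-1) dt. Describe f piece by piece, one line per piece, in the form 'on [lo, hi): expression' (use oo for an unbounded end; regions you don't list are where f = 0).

reversing the shared t-power: t**(3/4) on [0, 1/4); 3*sqrt(t) on [1/4, 1); log(sqrt(t)) on [1, 4)
remove the power substitution first: t**(3/2) on [0, 1/2); 3*t on [1/2, 1); log(t) on [1, 2)
the 3 pieces separated at 1/4, 1 each add one integral
between 0 and 1/4 the integrand is t**(7/4)·t^(s-1)
on [1/4, 1) integrate f = 3*t**(3/2) against the kernel
on [1, 4): add ∫ t*log(sqrt(t))·t^(s-1) dt

on [0, 1/4): t**(7/4)
on [1/4, 1): 3*t**(3/2)
on [1, 4): t*log(sqrt(t))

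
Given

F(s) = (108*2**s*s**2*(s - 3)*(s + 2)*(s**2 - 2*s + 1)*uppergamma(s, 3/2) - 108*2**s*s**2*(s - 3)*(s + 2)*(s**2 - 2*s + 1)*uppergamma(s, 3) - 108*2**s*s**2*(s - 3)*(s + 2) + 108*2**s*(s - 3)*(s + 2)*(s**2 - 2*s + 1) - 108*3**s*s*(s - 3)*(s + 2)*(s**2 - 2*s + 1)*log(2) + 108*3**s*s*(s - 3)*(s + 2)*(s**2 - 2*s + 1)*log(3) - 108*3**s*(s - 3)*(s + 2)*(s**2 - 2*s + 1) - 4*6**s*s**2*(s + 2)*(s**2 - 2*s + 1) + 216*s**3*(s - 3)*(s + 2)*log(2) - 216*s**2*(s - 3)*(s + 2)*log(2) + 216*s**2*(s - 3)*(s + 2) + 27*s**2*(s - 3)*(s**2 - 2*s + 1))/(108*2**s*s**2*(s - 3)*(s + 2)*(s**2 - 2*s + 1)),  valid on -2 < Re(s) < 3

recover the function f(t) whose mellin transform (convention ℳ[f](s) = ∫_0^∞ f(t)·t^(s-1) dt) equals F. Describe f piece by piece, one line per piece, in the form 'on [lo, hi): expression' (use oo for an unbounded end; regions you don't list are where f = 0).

the 5 pieces separated at 1/2, 1, 3/2, 3 each add one integral
∫ over [0, 1/2) of t**2·t^(s-1) joins the sum
the [1/2, 1) slice contributes ∫ log(t)/t·t^(s-1) dt
piece [1, 3/2): integrate log(t) against the kernel
between 3/2 and 3 the integrand is exp(-t)·t^(s-1)
the [3, ∞) slice contributes ∫ t**(-3)·t^(s-1) dt

on [0, 1/2): t**2
on [1/2, 1): log(t)/t
on [1, 3/2): log(t)
on [3/2, 3): exp(-t)
on [3, oo): t**(-3)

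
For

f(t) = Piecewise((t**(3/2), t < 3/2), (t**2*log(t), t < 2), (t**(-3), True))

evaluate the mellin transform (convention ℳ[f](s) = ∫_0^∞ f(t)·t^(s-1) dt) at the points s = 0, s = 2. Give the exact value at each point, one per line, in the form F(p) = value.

reversing the shared t-power: t**(5/2) on [0, 3/2); t**3*log(t) on [3/2, 2); t**(-2) on [2, ∞)
invert the shared t-power to get sqrt(t) on [0, 3/2); t*log(t) on [3/2, 2); t**(-4) on [2, ∞)
split f at 3/2, 2: ℳ[f](s) collects 3 kernel integrals
between 0 and 3/2 the integrand is t**(3/2)·t^(s-1)
on [3/2, 2): add ∫ t**2*log(t)·t^(s-1) dt
between 2 and ∞ the integrand is t**(-3)·t^(s-1)

F(0) = -9*log(3)/8 - 19/48 + sqrt(6)/2 + 25*log(2)/8
F(2) = -81*log(3)/64 - 47/256 + 27*sqrt(6)/56 + 337*log(2)/64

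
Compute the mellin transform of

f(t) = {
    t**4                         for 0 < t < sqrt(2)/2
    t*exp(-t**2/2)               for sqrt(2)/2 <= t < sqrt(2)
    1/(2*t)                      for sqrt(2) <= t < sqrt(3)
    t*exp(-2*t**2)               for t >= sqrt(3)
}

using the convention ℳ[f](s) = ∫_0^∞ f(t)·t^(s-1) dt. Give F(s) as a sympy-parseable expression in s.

12**(1/2 - s/2)*(-4*2**s*6**(s/2 + 1/2)*(s - 1)*(s + 4)*uppergamma(s/2 + 1/2, 1) - 2*2**s*6**(s/2 + 1/2)*(s + 4) + 2*24**(s/2 + 1/2)*(s - 1)*(s + 4)*uppergamma(s/2 + 1/2, 1/4) + 4*6**s*(s + 4) + 2*6**(s/2 + 1/2)*(s - 1)*(s + 4)*uppergamma(s/2 + 1/2, 6) + sqrt(2)*6**(s/2 + 1/2)*(s - 1))/(48*(s - 1)*(s + 4))
  Re(s) > -4

the shared t-power comes off first: t**3 on [0, sqrt(2)/2); exp(-t**2/2) on [sqrt(2)/2, sqrt(2)); 1/(2*t**2) on [sqrt(2), sqrt(3)); …
invert the power substitution to get t**(3/2) on [0, 1/2); exp(-t/2) on [1/2, 2); 1/(2*t) on [2, 3); …
integrate the 4 segments split at sqrt(2)/2, sqrt(2), sqrt(3), then add the results
∫ over [0, sqrt(2)/2) of t**4·t^(s-1) joins the sum
on [sqrt(2)/2, sqrt(2)): add ∫ t*exp(-t**2/2)·t^(s-1) dt
∫ over [sqrt(2), sqrt(3)) of 1/(2*t)·t^(s-1) joins the sum
piece [sqrt(3), ∞): integrate t*exp(-2*t**2) against the kernel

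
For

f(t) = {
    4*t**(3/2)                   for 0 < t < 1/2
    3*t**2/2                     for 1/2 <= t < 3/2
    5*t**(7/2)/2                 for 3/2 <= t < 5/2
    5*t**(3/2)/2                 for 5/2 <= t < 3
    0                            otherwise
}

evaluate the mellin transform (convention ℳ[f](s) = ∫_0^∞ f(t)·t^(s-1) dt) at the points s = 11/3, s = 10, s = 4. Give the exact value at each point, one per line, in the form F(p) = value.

linearity at 1/2, 3/2, 5/2 turns ℳ[f](s) into 4 summed integrals
for t in [0, 1/2): the term is ∫ 4*t**(3/2)·t^(s-1)
∫ 3*t**2/2·t^(s-1) over [1/2, 3/2)
segment [3/2, 5/2) carries 5*t**(7/2)/2; integrate it
on [5/2, 3) integrate f = 5*t**(3/2)/2 against the kernel

F(11/3) = -32805*2**(5/6)*3**(1/6)/11008 - 9*2**(1/3)/2176 + 3*2**(5/6)/248 + 2187*2**(1/3)*3**(2/3)/2176 + 3645*3**(1/6)/31 + 28265625*2**(5/6)*5**(1/6)/341248
F(10) = -295245*sqrt(6)/16384 + sqrt(2)/11776 + 33215/2048 + 114013671875*sqrt(10)/10174464 + 885735*sqrt(3)/23
F(4) = -729*sqrt(6)/256 + sqrt(2)/88 + 91/32 + 1215*sqrt(3)/11 + 671875*sqrt(10)/8448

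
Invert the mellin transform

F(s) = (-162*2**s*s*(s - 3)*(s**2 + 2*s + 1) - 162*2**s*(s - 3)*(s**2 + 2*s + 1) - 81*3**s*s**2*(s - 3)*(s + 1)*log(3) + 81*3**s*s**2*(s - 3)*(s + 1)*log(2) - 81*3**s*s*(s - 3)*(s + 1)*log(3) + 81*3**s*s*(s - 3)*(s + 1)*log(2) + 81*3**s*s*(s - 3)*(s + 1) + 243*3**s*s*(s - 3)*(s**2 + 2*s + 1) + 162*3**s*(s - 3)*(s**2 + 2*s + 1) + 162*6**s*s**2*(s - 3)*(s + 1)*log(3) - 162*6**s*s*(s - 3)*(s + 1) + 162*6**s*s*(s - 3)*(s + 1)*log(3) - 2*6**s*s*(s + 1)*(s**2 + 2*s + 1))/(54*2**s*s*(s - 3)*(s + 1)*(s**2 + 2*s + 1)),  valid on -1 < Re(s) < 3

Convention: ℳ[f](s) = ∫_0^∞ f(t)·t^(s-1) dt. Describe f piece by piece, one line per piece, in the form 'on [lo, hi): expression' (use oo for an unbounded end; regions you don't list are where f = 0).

split f at 1, 3/2, 3: ℳ[f](s) collects 4 kernel integrals
the [0, 1) slice contributes ∫ t·t^(s-1) dt
[1, 3/2) adds the kernel integral of (t + 3)
∫ over [3/2, 3) of t*log(t)·t^(s-1) joins the sum
for t in [3, ∞): the term is ∫ t**(-3)·t^(s-1)

on [0, 1): t
on [1, 3/2): t + 3
on [3/2, 3): t*log(t)
on [3, oo): t**(-3)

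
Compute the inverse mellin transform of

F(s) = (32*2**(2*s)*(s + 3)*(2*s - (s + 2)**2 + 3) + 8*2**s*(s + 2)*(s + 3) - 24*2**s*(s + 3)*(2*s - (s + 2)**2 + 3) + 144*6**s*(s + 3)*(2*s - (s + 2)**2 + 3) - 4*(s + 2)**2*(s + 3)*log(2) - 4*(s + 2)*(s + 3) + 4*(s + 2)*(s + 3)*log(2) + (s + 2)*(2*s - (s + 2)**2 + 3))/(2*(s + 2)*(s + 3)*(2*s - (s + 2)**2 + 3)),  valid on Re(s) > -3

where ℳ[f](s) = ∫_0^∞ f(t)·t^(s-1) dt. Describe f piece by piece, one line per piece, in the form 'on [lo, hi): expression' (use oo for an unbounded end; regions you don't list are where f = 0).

peel off the shared t-power: t/2 on [0, 1); 2*log(t/2)/t on [1, 2); 3 on [2, 4); …
back out the common scale on t: t on [0, 1/2); log(t)/t on [1/2, 1); 3 on [1, 2); …
treat the 4 regions marked off by 1, 2, 4 separately and sum
for t in [0, 1): the term is ∫ t**3/2·t^(s-1)
segment 1 to 2 holds 2*t*log(t/2); add its integral
piece [2, 4): integrate 3*t**2 against the kernel
on [4, 6) integrate f = 2*t**2 against the kernel

on [0, 1): t**3/2
on [1, 2): 2*t*log(t/2)
on [2, 4): 3*t**2
on [4, 6): 2*t**2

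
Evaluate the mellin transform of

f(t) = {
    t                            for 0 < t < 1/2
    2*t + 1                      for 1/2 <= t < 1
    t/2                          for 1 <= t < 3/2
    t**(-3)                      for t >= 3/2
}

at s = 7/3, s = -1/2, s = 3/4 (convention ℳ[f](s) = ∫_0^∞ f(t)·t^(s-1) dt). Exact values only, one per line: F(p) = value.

F(7/3) = 2**(2/3)*(-162 + 984*2**(1/3) + 1687*3**(1/3))/2240
F(-1/2) = 1 + 599*sqrt(6)/1134 + sqrt(2)
F(3/4) = 2**(1/4)*(-2754 + 953*3**(3/4) + 3726*2**(3/4))/3402

split f at 1/2, 1, 3/2: ℳ[f](s) collects 4 kernel integrals
over [0, 1/2), the kernel integral of t enters the sum
between 1/2 and 1 the integrand is (2*t + 1)·t^(s-1)
for t in [1, 3/2): the term is ∫ t/2·t^(s-1)
between 3/2 and ∞ the integrand is t**(-3)·t^(s-1)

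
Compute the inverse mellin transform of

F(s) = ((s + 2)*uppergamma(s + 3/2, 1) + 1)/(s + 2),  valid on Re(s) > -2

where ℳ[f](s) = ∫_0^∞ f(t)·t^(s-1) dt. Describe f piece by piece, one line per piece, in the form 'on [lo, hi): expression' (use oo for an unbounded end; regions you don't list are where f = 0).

back out the shared t-power: t on [0, 1); sqrt(t)*exp(-t) on [1, ∞)
undo the shared t-power: sqrt(t) on [0, 1); exp(-t) on [1, ∞)
along the cuts 1, ℳ[f](s) splits into 2 integrals
on [0, 1) integrate f = t**2 against the kernel
on [1, ∞): add ∫ t**(3/2)*exp(-t)·t^(s-1) dt

on [0, 1): t**2
on [1, oo): t**(3/2)*exp(-t)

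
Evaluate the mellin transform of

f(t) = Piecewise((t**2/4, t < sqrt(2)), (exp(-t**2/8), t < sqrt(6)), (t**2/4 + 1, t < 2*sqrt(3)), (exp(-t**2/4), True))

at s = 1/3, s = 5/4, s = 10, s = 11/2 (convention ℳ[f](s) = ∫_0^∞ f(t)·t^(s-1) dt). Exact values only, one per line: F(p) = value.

strip the common scale on t: t**2 on [0, sqrt(2)/2); exp(-t**2/2) on [sqrt(2)/2, sqrt(6)/2); t**2 + 1 on [sqrt(6)/2, sqrt(3)); …
peel off the power substitution: t on [0, 1/2); exp(-t/2) on [1/2, 3/2); t + 1 on [3/2, 3); …
the 4 pieces separated at sqrt(2), sqrt(6), 2*sqrt(3) each add one integral
∫ over [0, sqrt(2)) of t**2/4·t^(s-1) joins the sum
over [sqrt(2), sqrt(6)), the kernel integral of exp(-t**2/8) enters the sum
[sqrt(6), 2*sqrt(3)) adds the kernel integral of (t**2/4 + 1)
for t in [2*sqrt(3), ∞): the term is ∫ exp(-t**2/4)·t^(s-1)

F(1/3) = 2**(1/6)*(-51*3**(1/6) - 7*2**(1/3)*uppergamma(1/6, 3/4) + 7*2**(1/6)*uppergamma(1/6, 3) + 3 + 7*2**(1/3)*uppergamma(1/6, 1/4) + 60*6**(1/6))/14
F(5/4) = 2**(5/8)*(-164*3**(5/8) - 130*2**(1/4)*uppergamma(5/8, 3/4) + 65*2**(5/8)*uppergamma(5/8, 3) + 20 + 130*2**(1/4)*uppergamma(5/8, 1/4) + 224*6**(5/8))/130
F(10) = -831552*exp(-3/4) + 201216*exp(-3) + 1280144/15 + 504896*exp(-1/4)
F(11/2) = 4*2**(3/4)*(-2640*sqrt(2)*uppergamma(11/4, 3/4) - 567*3**(3/4) + 11 + 330*2**(3/4)*uppergamma(11/4, 3) + 2640*sqrt(2)*uppergamma(11/4, 1/4) + 3456*6**(3/4))/165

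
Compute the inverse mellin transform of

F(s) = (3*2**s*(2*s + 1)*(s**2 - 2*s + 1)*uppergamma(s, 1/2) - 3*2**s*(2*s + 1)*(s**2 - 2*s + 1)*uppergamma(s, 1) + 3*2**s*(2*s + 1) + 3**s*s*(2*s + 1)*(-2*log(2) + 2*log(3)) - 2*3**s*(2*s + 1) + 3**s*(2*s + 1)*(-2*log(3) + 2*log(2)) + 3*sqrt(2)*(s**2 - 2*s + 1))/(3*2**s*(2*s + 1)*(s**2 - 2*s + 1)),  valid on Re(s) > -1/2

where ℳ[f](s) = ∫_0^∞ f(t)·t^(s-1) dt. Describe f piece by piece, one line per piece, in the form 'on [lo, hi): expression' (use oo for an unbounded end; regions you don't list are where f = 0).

on [0, 1/2): sqrt(t)
on [1/2, 1): exp(-t)
on [1, 3/2): log(t)/t

breakpoints 1/2, 1: one integral from each of the 3 segments
[0, 1/2) adds the kernel integral of sqrt(t)
between 1/2 and 1 the integrand is exp(-t)·t^(s-1)
for t in [1, 3/2): the term is ∫ log(t)/t·t^(s-1)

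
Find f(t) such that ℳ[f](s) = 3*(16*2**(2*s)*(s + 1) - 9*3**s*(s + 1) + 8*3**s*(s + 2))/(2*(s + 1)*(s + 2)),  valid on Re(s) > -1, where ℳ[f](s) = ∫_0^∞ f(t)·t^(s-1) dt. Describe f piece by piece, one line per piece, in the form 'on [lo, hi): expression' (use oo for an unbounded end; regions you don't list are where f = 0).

on [0, 3): 4*t
on [3, 4): 3*t**2/2

summing 2 kernel integrals split by 3 yields ℳ[f](s)
on [0, 3) integrate f = 4*t against the kernel
∫ over [3, 4) of 3*t**2/2·t^(s-1) joins the sum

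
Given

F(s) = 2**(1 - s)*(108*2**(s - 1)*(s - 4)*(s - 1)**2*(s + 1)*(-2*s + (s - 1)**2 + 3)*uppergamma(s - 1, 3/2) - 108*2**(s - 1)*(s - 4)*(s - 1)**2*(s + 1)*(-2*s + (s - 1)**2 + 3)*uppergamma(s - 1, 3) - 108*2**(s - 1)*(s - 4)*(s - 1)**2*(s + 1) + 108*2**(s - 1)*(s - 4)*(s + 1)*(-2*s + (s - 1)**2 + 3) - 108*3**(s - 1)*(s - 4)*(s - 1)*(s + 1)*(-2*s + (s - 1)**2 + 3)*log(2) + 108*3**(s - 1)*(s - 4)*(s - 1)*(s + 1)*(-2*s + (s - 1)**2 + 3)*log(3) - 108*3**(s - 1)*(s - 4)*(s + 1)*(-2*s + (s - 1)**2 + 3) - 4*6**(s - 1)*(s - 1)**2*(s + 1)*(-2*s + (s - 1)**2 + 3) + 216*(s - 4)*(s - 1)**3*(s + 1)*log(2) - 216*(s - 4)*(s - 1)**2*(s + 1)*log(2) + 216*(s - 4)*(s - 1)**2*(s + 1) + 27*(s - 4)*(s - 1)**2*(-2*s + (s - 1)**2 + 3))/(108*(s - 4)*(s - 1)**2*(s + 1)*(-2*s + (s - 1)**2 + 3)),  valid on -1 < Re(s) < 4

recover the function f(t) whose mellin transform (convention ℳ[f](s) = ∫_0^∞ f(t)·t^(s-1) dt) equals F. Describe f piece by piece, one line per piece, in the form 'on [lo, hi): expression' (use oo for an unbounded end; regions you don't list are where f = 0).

on [0, 1/2): t
on [1/2, 1): log(t)/t**2
on [1, 3/2): log(t)/t
on [3/2, 3): exp(-t)/t
on [3, oo): t**(-4)

undo the shared t-power: t**2 on [0, 1/2); log(t)/t on [1/2, 1); log(t) on [1, 3/2); …
integrate the 5 segments split at 1/2, 1, 3/2, 3, then add the results
segment [0, 1/2) carries t; integrate it
over [1/2, 1), the kernel integral of log(t)/t**2 enters the sum
between 1 and 3/2 the integrand is log(t)/t·t^(s-1)
∫ exp(-t)/t·t^(s-1) over [3/2, 3)
the [3, ∞) slice contributes ∫ t**(-4)·t^(s-1) dt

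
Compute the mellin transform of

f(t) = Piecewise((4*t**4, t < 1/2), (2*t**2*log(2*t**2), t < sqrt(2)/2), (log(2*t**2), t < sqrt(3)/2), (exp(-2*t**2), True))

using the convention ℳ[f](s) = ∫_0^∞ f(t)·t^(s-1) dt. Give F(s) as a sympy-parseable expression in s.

undo the power substitution: 4*t**2 on [0, 1/4); 2*t*log(2*t) on [1/4, 1/2); log(2*t) on [1/2, 3/4); …
invert the common scale on t to get t**2 on [0, 1/2); t*log(t) on [1/2, 1); log(t) on [1, 3/2); …
along the cuts 1/2, sqrt(2)/2, sqrt(3)/2, ℳ[f](s) splits into 4 integrals
segment [0, 1/2) carries 4*t**4; integrate it
for t in [1/2, sqrt(2)/2): the term is ∫ 2*t**2*log(2*t**2)·t^(s-1)
between sqrt(2)/2 and sqrt(3)/2 the integrand is log(2*t**2)·t^(s-1)
∫ over [sqrt(3)/2, ∞) of exp(-2*t**2)·t^(s-1) joins the sum

(2*2**(s/2)*s**2*(s + 4)*(s**2 + 4*s + 4)*uppergamma(s/2, 3/2) - 8*2**(s/2)*s**2*(s + 4) + 8*2**(s/2)*(s + 4)*(s**2 + 4*s + 4) + 3**(s/2)*s*(s + 4)*(-4*log(2) + 4*log(3))*(s**2 + 4*s + 4) - 8*3**(s/2)*(s + 4)*(s**2 + 4*s + 4) + s**3*(s + 4)*log(4) + 4*s**2*(s + 4)*log(2) + 4*s**2*(s + 4) + s**2*(s**2 + 4*s + 4))/(4*2**s*s**2*(s + 4)*(s**2 + 4*s + 4))
  Re(s) > -4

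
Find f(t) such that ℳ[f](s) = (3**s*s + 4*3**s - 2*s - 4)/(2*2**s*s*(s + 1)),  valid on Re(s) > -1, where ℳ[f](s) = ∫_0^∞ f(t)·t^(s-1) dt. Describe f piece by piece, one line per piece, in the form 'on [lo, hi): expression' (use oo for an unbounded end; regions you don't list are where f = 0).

on [0, 1/2): t
on [1/2, 3/2): 2 - t

split f at 1/2: ℳ[f](s) collects 2 kernel integrals
for t in [0, 1/2): the term is ∫ t·t^(s-1)
on [1/2, 3/2): add ∫ (2 - t)·t^(s-1) dt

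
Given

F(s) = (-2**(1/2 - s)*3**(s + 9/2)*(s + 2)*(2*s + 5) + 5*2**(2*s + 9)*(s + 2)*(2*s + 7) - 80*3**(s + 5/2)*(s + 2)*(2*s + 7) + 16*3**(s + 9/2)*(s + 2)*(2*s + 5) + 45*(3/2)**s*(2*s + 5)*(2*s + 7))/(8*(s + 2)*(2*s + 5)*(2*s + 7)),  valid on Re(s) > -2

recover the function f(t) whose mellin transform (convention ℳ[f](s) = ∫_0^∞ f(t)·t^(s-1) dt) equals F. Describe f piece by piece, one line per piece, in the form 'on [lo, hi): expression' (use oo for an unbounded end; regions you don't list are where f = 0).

on [0, 3/2): 5*t**2/2
on [3/2, 3): 3*t**(7/2)
on [3, 4): 5*t**(5/2)

breakpoints 3/2, 3: one integral from each of the 3 segments
segment 0 to 3/2 holds 5*t**2/2; add its integral
∫ over [3/2, 3) of 3*t**(7/2)·t^(s-1) joins the sum
segment 3 to 4 holds 5*t**(5/2); add its integral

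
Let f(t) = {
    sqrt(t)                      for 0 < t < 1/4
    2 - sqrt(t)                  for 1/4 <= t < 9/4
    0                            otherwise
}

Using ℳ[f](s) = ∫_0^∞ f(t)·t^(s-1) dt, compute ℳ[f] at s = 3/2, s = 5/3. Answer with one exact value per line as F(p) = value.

invert the power substitution to get t on [0, 1/2); 2 - t on [1/2, 3/2)
split f at 1/4: ℳ[f](s) collects 2 kernel integrals
∫ sqrt(t)·t^(s-1) over [0, 1/4)
∫ over [1/4, 9/4) of (2 - sqrt(t))·t^(s-1) joins the sum

F(3/2) = 179/96
F(5/3) = 3*2**(2/3)*(-16 + 297*3**(1/3))/1040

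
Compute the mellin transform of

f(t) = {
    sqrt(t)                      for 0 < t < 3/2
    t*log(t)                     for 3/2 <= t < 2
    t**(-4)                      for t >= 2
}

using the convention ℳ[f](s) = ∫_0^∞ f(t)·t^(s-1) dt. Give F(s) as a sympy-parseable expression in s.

(-32*2**(2*s)*(s - 4)*(2*s + 1) + 3**s*s*(s - 4)*(2*s + 1)*(-24*log(3) + 24*log(2)) + 3**s*(s - 4)*(2*s + 1)*(-24*log(3) + 24*log(2)) + 24*3**s*(s - 4)*(2*s + 1) + 16*3**s*sqrt(6)*(s - 4)*(s**2 + 2*s + 1) + 32*4**s*s*(s - 4)*(2*s + 1)*log(2) + 32*4**s*(s - 4)*(2*s + 1)*log(2) - 4**s*(2*s + 1)*(s**2 + 2*s + 1))/(16*2**s*(s - 4)*(2*s + 1)*(s**2 + 2*s + 1))
  -1/2 < Re(s) < 4

the 3 pieces separated at 3/2, 2 each add one integral
segment 0 to 3/2 holds sqrt(t); add its integral
on [3/2, 2): add ∫ t*log(t)·t^(s-1) dt
piece [2, ∞): integrate t**(-4) against the kernel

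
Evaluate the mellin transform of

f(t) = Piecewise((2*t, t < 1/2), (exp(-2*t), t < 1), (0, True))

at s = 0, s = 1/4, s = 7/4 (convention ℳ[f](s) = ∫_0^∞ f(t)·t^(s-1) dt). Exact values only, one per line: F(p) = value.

invert the common scale on t to get t on [0, 1); exp(-t) on [1, 2)
decompose at 1/2; ℳ[f](s) sums the 2 pieces' integrals
over [0, 1/2), the kernel integral of 2*t enters the sum
∫ exp(-2*t)·t^(s-1) over [1/2, 1)

F(0) = Ei(-2) - Ei(-1) + 1
F(1/4) = 2**(3/4)*(-5*uppergamma(1/4, 2) + 5*uppergamma(1/4, 1) + 4)/10
F(7/4) = 2**(1/4)*(-11*uppergamma(7/4, 2) + 4 + 11*uppergamma(7/4, 1))/44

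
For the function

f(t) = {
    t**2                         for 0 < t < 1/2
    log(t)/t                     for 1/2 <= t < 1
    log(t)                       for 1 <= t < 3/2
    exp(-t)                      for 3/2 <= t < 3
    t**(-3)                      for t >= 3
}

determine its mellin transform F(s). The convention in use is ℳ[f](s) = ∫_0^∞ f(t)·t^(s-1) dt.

(108*2**s*s**2*(s - 3)*(s + 2)*(s**2 - 2*s + 1)*uppergamma(s, 3/2) - 108*2**s*s**2*(s - 3)*(s + 2)*(s**2 - 2*s + 1)*uppergamma(s, 3) - 108*2**s*s**2*(s - 3)*(s + 2) + 108*2**s*(s - 3)*(s + 2)*(s**2 - 2*s + 1) - 108*3**s*s*(s - 3)*(s + 2)*(s**2 - 2*s + 1)*log(2) + 108*3**s*s*(s - 3)*(s + 2)*(s**2 - 2*s + 1)*log(3) - 108*3**s*(s - 3)*(s + 2)*(s**2 - 2*s + 1) - 4*6**s*s**2*(s + 2)*(s**2 - 2*s + 1) + 216*s**3*(s - 3)*(s + 2)*log(2) - 216*s**2*(s - 3)*(s + 2)*log(2) + 216*s**2*(s - 3)*(s + 2) + 27*s**2*(s - 3)*(s**2 - 2*s + 1))/(108*2**s*s**2*(s - 3)*(s + 2)*(s**2 - 2*s + 1))
  -2 < Re(s) < 3

f breaks at 1/2, 1, 3/2, 3 into 5 integrals to sum
piece [0, 1/2): integrate t**2 against the kernel
on [1/2, 1): add ∫ log(t)/t·t^(s-1) dt
over [1, 3/2), the kernel integral of log(t) enters the sum
between 3/2 and 3 the integrand is exp(-t)·t^(s-1)
∫ over [3, ∞) of t**(-3)·t^(s-1) joins the sum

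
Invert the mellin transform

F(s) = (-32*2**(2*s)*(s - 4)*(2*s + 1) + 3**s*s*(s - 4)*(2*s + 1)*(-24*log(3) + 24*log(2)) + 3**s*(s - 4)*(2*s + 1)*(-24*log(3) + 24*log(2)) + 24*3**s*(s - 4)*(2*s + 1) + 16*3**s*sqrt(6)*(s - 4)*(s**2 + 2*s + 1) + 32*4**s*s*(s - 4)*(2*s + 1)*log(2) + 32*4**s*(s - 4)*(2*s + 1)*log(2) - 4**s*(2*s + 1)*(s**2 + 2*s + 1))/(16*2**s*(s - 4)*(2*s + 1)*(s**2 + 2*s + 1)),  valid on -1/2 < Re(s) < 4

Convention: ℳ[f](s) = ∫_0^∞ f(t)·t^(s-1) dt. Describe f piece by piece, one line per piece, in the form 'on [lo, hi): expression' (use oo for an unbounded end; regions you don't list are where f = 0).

on [0, 3/2): sqrt(t)
on [3/2, 2): t*log(t)
on [2, oo): t**(-4)

breakpoints 3/2, 2: one integral from each of the 3 segments
on [0, 3/2) integrate f = sqrt(t) against the kernel
piece [3/2, 2): integrate t*log(t) against the kernel
the [2, ∞) slice contributes ∫ t**(-4)·t^(s-1) dt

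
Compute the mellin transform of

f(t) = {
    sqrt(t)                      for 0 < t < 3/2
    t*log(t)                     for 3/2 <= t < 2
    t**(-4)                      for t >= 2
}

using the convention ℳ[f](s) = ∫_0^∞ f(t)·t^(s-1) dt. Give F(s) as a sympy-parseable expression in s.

(-32*2**(2*s)*(s - 4)*(2*s + 1) + 3**s*s*(s - 4)*(2*s + 1)*(-24*log(3) + 24*log(2)) + 3**s*(s - 4)*(2*s + 1)*(-24*log(3) + 24*log(2)) + 24*3**s*(s - 4)*(2*s + 1) + 16*3**s*sqrt(6)*(s - 4)*(s**2 + 2*s + 1) + 32*4**s*s*(s - 4)*(2*s + 1)*log(2) + 32*4**s*(s - 4)*(2*s + 1)*log(2) - 4**s*(2*s + 1)*(s**2 + 2*s + 1))/(16*2**s*(s - 4)*(2*s + 1)*(s**2 + 2*s + 1))
  -1/2 < Re(s) < 4

treat the 3 regions marked off by 3/2, 2 separately and sum
[0, 3/2) adds the kernel integral of sqrt(t)
∫ t*log(t)·t^(s-1) over [3/2, 2)
for t in [2, ∞): the term is ∫ t**(-4)·t^(s-1)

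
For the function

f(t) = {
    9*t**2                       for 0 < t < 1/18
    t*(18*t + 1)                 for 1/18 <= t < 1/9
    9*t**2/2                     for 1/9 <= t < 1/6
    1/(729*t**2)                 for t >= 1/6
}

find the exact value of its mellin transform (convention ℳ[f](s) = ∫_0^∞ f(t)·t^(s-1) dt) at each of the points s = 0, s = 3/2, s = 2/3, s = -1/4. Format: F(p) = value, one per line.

F(0) = 275/1296
F(3/2) = -19*sqrt(2)/68040 + 29/8505 + 305*sqrt(6)/81648
F(2/3) = 18**(1/3)*(-378 + 725*3**(2/3) + 1116*2**(2/3))/155520
F(-1/4) = 2**(1/4)*sqrt(3)*(-2754 + 953*3**(3/4) + 3726*2**(3/4))/30618

peel off the shared t-power: 9*t on [0, 1/18); 18*t + 1 on [1/18, 1/9); 9*t/2 on [1/9, 1/6); …
peel off the common scale on t: 3*t on [0, 1/6); 6*t + 1 on [1/6, 1/3); 3*t/2 on [1/3, 1/2); …
back out the common scale on t: t on [0, 1/2); 2*t + 1 on [1/2, 1); t/2 on [1, 3/2); …
f breaks at 1/18, 1/9, 1/6 into 4 integrals to sum
∫ over [0, 1/18) of 9*t**2·t^(s-1) joins the sum
∫ over [1/18, 1/9) of t*(18*t + 1)·t^(s-1) joins the sum
the [1/9, 1/6) slice contributes ∫ 9*t**2/2·t^(s-1) dt
the [1/6, ∞) slice contributes ∫ 1/(729*t**2)·t^(s-1) dt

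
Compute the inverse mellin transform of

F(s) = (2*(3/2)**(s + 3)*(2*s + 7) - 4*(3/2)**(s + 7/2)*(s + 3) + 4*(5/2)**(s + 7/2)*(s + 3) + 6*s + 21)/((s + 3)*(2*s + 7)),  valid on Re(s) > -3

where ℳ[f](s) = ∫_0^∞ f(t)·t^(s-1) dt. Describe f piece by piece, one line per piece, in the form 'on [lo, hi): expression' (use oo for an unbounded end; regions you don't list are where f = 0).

cuts at 1, 3/2: linearity sums the 3 kernel integrals
∫ 5*t**3·t^(s-1) over [0, 1)
segment [1, 3/2) carries 2*t**3; integrate it
[3/2, 5/2) adds the kernel integral of 2*t**(7/2)

on [0, 1): 5*t**3
on [1, 3/2): 2*t**3
on [3/2, 5/2): 2*t**(7/2)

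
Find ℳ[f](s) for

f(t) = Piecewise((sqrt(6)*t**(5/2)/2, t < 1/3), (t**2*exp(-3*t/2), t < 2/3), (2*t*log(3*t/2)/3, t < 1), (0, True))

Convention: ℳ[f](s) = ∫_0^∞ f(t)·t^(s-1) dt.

the shared t-power comes off first: sqrt(6)*sqrt(t)/2 on [0, 1/3); exp(-3*t/2) on [1/3, 2/3); 2*log(3*t/2)/(3*t) on [2/3, 1)
reversing the common scale on t: sqrt(t) on [0, 1/2); exp(-t) on [1/2, 1); log(t)/t on [1, 3/2)
along the cuts 1/3, 2/3, ℳ[f](s) splits into 3 integrals
piece [0, 1/3): integrate sqrt(6)*t**(5/2)/2 against the kernel
on [1/3, 2/3): add ∫ t**2*exp(-3*t/2)·t^(s-1) dt
the [2/3, 1) slice contributes ∫ 2*t*log(3*t/2)/3·t^(s-1) dt

(4*2**s*(2*s + 5)*(2*s - (s + 2)**2 + 3)*uppergamma(s + 2, 1/2) - 4*2**s*(2*s + 5)*(2*s - (s + 2)**2 + 3)*uppergamma(s + 2, 1) - 4*2**s*(2*s + 5) + 3**s*(s + 2)*(2*s + 5)*(-6*log(3) + 6*log(2)) + 3**s*(2*s + 5)*(-6*log(2) + 6*log(3)) + 6*3**s*(2*s + 5) + sqrt(2)*(2*s - (s + 2)**2 + 3))/(9*3**s*(2*s + 5)*(2*s - (s + 2)**2 + 3))
  Re(s) > -5/2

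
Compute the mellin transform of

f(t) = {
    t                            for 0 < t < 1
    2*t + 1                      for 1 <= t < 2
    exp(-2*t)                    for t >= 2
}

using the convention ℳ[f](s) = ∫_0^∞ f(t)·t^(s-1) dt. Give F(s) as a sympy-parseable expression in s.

decompose at 1, 2; ℳ[f](s) sums the 3 pieces' integrals
piece [0, 1): integrate t against the kernel
on [1, 2): add ∫ (2*t + 1)·t^(s-1) dt
piece [2, ∞): integrate exp(-2*t) against the kernel

(2**s*s*(s + 1)*uppergamma(s, 4) - 2*4**s*s - 4**s + 5*8**s*s + 8**s)/(4**s*s*(s + 1))
  Re(s) > -1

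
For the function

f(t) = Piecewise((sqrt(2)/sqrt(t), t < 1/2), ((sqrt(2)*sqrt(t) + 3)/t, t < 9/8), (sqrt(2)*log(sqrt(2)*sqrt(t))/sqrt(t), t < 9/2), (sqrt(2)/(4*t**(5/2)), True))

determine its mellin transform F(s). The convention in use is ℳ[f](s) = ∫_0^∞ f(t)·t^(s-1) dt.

the shared t-power comes off first: sqrt(2)*sqrt(t) on [0, 1/2); sqrt(2)*sqrt(t) + 3 on [1/2, 9/8); sqrt(2)*sqrt(t)*log(sqrt(2)*sqrt(t)) on [9/8, 9/2); …
back out the common scale on t: sqrt(t) on [0, 1); sqrt(t) + 3 on [1, 9/4); sqrt(t)*log(sqrt(t)) on [9/4, 9); …
undo the power substitution: t on [0, 1); t + 3 on [1, 3/2); t*log(t) on [3/2, 3); …
slice at 1/2, 9/8, 9/2, transform all 4 pieces, and sum them
segment 0 to 1/2 holds sqrt(2)/sqrt(t); add its integral
for t in [1/2, 9/8): the term is ∫ (sqrt(2)*sqrt(t) + 3)/t·t^(s-1)
on [9/8, 9/2) integrate f = sqrt(2)*log(sqrt(2)*sqrt(t))/sqrt(t) against the kernel
on [9/2, ∞) integrate f = sqrt(2)/(4*t**(5/2)) against the kernel

2**(3 - 3*s)*(-324*2**(2*s - 2)*(s - 1)*(2*s - 5)*(4*s + 4*(s - 1)**2 - 3) - 162*2**(2*s - 2)*(2*s - 5)*(4*s + 4*(s - 1)**2 - 3) - 324*3**(2*s - 2)*(s - 1)**2*(2*s - 5)*(2*s - 1)*log(3) + 324*3**(2*s - 2)*(s - 1)**2*(2*s - 5)*(2*s - 1)*log(2) - 162*3**(2*s - 2)*(s - 1)*(2*s - 5)*(2*s - 1)*log(3) + 162*3**(2*s - 2)*(s - 1)*(2*s - 5)*(2*s - 1)*log(2) + 162*3**(2*s - 2)*(s - 1)*(2*s - 5)*(2*s - 1) + 486*3**(2*s - 2)*(s - 1)*(2*s - 5)*(4*s + 4*(s - 1)**2 - 3) + 162*3**(2*s - 2)*(2*s - 5)*(4*s + 4*(s - 1)**2 - 3) + 648*6**(2*s - 2)*(s - 1)**2*(2*s - 5)*(2*s - 1)*log(3) - 324*6**(2*s - 2)*(s - 1)*(2*s - 5)*(2*s - 1) + 324*6**(2*s - 2)*(s - 1)*(2*s - 5)*(2*s - 1)*log(3) - 4*6**(2*s - 2)*(s - 1)*(2*s - 1)*(4*s + 4*(s - 1)**2 - 3))/(54*(s - 1)*(2*s - 5)*(2*s - 1)*(4*s + 4*(s - 1)**2 - 3))
  1/2 < Re(s) < 5/2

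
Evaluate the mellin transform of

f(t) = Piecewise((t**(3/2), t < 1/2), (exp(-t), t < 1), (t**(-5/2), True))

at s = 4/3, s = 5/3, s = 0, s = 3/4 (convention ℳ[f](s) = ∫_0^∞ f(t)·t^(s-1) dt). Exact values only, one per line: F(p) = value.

F(4/3) = -uppergamma(4/3, 1) + 3*2**(1/6)/68 + uppergamma(4/3, 1/2) + 6/7
F(5/3) = -uppergamma(5/3, 1) + 3*2**(5/6)/152 + uppergamma(5/3, 1/2) + 6/5
F(0) = Ei(-1) + sqrt(2)/6 + 2/5 - Ei(-1/2)
F(3/4) = -uppergamma(3/4, 1) + 2**(3/4)/18 + 4/7 + uppergamma(3/4, 1/2)

f breaks at 1/2, 1 into 3 integrals to sum
the [0, 1/2) slice contributes ∫ t**(3/2)·t^(s-1) dt
∫ over [1/2, 1) of exp(-t)·t^(s-1) joins the sum
[1, ∞) adds the kernel integral of t**(-5/2)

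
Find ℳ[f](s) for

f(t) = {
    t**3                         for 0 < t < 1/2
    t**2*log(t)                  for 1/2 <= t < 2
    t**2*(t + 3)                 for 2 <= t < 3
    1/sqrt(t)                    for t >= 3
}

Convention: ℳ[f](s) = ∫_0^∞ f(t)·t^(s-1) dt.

back out the shared t-power: t on [0, 1/2); log(t) on [1/2, 2); t + 3 on [2, 3); …
the 4 pieces separated at 1/2, 2, 3 each add one integral
over [0, 1/2), the kernel integral of t**3 enters the sum
∫ over [1/2, 2) of t**2*log(t)·t^(s-1) joins the sum
∫ over [2, 3) of t**2*(t + 3)·t^(s-1) joins the sum
segment 3 to ∞ holds 1/sqrt(t); add its integral

(480*2**(2*s)*(1 - 2*s)*(s + 2)**2 + 96*2**(2*s)*(s + 2)*(s + 3)*(2*s - 1)*log(2) - 288*2**(2*s)*(s + 2)*(2*s - 1) - 96*2**(2*s)*(s + 3)*(2*s - 1) - 16*sqrt(3)*6**s*(s + 2)**2*(s + 3) + 1296*6**s*(s + 2)**2*(2*s - 1) + 648*6**s*(s + 2)*(2*s - 1) + 3*(s + 2)**2*(2*s - 1) + 6*(s + 2)*(s + 3)*(2*s - 1)*log(2) + 6*(s + 3)*(2*s - 1))/(24*2**s*(s + 2)**2*(s + 3)*(2*s - 1))
  -3 < Re(s) < 1/2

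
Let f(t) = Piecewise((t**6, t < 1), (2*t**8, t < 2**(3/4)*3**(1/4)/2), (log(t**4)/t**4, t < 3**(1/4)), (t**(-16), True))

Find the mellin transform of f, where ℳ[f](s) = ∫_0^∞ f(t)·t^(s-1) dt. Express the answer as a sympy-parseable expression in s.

(324*2**(s/4)*(s/4 - 4)*(s/4 + 2)*(s**2/16 - s/2 + 1) - 324*2**(s/4)*(s/4 - 4)*(s/2 + 3)*(s**2/16 - s/2 + 1) - 27*3**(s/4)*s*(s/4 - 4)*(s/4 + 2)*(s/2 + 3)*log(3) + 27*3**(s/4)*s*(s/4 - 4)*(s/4 + 2)*(s/2 + 3)*log(2) - 108*3**(s/4)*(s/4 - 4)*(s/4 + 2)*(s/2 + 3)*log(2) + 108*3**(s/4)*(s/4 - 4)*(s/4 + 2)*(s/2 + 3) + 108*3**(s/4)*(s/4 - 4)*(s/4 + 2)*(s/2 + 3)*log(3) + 729*3**(s/4)*(s/4 - 4)*(s/2 + 3)*(s**2/16 - s/2 + 1) + 27*6**(s/4)*s*(s/4 - 4)*(s/4 + 2)*(s/2 + 3)*log(3)/2 - 54*6**(s/4)*(s/4 - 4)*(s/4 + 2)*(s/2 + 3)*log(3) - 54*6**(s/4)*(s/4 - 4)*(s/4 + 2)*(s/2 + 3) - 2*6**(s/4)*(s/4 + 2)*(s/2 + 3)*(s**2/16 - s/2 + 1))/(648*2**(s/4)*(s/4 - 4)*(s/4 + 2)*(s/2 + 3)*(s**2/16 - s/2 + 1))
  -6 < Re(s) < 16

reversing the power substitution: t**3 on [0, 1); 2*t**4 on [1, sqrt(6)/2); log(t**2)/t**2 on [sqrt(6)/2, sqrt(3)); …
remove the power substitution first: t**(3/2) on [0, 1); 2*t**2 on [1, 3/2); log(t)/t on [3/2, 3); …
summing 4 kernel integrals split by 1, 2**(3/4)*3**(1/4)/2, 3**(1/4) yields ℳ[f](s)
on [0, 1) integrate f = t**6 against the kernel
piece [1, 2**(3/4)*3**(1/4)/2): integrate 2*t**8 against the kernel
piece [2**(3/4)*3**(1/4)/2, 3**(1/4)): integrate log(t**4)/t**4 against the kernel
[3**(1/4), ∞) adds the kernel integral of t**(-16)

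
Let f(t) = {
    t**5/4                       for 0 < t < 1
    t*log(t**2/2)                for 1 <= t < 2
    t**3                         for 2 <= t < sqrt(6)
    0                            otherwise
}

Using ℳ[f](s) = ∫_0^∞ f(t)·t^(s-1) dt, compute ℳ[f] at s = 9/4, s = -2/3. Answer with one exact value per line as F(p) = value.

F(9/4) = -27008*2**(1/4)/3549 + 4*log(2)/13 + 1097/4901 + 32*2**(1/4)*log(2)/13 + 48*6**(5/8)/7
F(-2/3) = -138*2**(1/3)/7 + 18*6**(1/6)/7 + log(2**(3 + 3*2**(1/3))) + 939/52

peel off the shared t-power: t**4/4 on [0, 1); log(t**2/2) on [1, 2); t**2 on [2, sqrt(6))
peel off the power substitution: t**2/4 on [0, 1); log(t/2) on [1, 4); t on [4, 6)
undo the common scale on t: t**2 on [0, 1/2); log(t) on [1/2, 2); 2*t on [2, 3)
split f at 1, 2: ℳ[f](s) collects 3 kernel integrals
piece [0, 1): integrate t**5/4 against the kernel
for t in [1, 2): the term is ∫ t*log(t**2/2)·t^(s-1)
between 2 and sqrt(6) the integrand is t**3·t^(s-1)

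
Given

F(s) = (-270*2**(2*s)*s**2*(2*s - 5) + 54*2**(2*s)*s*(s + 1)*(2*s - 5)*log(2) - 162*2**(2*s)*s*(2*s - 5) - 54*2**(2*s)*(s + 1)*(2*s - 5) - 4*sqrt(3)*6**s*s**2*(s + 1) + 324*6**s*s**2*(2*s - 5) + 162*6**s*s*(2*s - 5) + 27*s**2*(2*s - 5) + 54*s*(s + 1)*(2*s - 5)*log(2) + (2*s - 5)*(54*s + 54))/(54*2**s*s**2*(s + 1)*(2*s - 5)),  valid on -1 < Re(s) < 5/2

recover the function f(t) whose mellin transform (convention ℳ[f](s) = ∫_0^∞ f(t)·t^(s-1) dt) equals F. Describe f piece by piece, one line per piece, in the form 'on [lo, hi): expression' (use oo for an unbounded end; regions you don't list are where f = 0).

breakpoints 1/2, 2, 3: one integral from each of the 4 segments
segment 0 to 1/2 holds t; add its integral
∫ over [1/2, 2) of log(t)·t^(s-1) joins the sum
between 2 and 3 the integrand is (t + 3)·t^(s-1)
segment [3, ∞) carries t**(-5/2); integrate it

on [0, 1/2): t
on [1/2, 2): log(t)
on [2, 3): t + 3
on [3, oo): t**(-5/2)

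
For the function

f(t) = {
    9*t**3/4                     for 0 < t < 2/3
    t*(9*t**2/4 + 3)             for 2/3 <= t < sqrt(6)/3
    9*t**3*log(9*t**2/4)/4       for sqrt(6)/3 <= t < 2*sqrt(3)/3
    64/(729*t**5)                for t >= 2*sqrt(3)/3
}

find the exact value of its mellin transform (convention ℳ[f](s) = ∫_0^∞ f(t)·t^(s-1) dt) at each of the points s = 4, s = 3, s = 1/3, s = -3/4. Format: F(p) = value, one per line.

F(4) = -3616*sqrt(3)/35721 - 2*sqrt(6)*log(3)/63 - 32/405 + 2*sqrt(6)*log(2)/63 + 286*sqrt(6)/2205 + 32*sqrt(3)*log(3)/63
F(3) = 17/243 + log(2)/9 + 7*log(3)/9
F(1/3) = -18**(1/3)/2 - 1676*6**(1/3)/4725 - 3*12**(1/3)*log(3)/20 + 3*12**(1/3)*log(2)/20 + 3*6**(1/3)*log(3)/5 + 99*12**(1/3)/100
F(-3/4) = 2*2**(1/8)*3**(3/4)*(-3726*2**(1/8) - 366*6**(1/8) + log(2**(207*3**(1/8))*3**(-207*3**(1/8) + 414*6**(1/8))) + 4117*3**(1/8))/1863

undo the shared t-power: 9*t**2/4 on [0, 2/3); 9*t**2/4 + 3 on [2/3, sqrt(6)/3); 9*t**2*log(9*t**2/4)/4 on [sqrt(6)/3, 2*sqrt(3)/3); …
strip the common scale on t: t**2 on [0, 1); t**2 + 3 on [1, sqrt(6)/2); t**2*log(t**2) on [sqrt(6)/2, sqrt(3)); …
reversing the power substitution: t on [0, 1); t + 3 on [1, 3/2); t*log(t) on [3/2, 3); …
slice at 2/3, sqrt(6)/3, 2*sqrt(3)/3, transform all 4 pieces, and sum them
segment [0, 2/3) carries 9*t**3/4; integrate it
between 2/3 and sqrt(6)/3 the integrand is t*(9*t**2/4 + 3)·t^(s-1)
∫ over [sqrt(6)/3, 2*sqrt(3)/3) of 9*t**3*log(9*t**2/4)/4·t^(s-1) joins the sum
segment 2*sqrt(3)/3 to ∞ holds 64/(729*t**5); add its integral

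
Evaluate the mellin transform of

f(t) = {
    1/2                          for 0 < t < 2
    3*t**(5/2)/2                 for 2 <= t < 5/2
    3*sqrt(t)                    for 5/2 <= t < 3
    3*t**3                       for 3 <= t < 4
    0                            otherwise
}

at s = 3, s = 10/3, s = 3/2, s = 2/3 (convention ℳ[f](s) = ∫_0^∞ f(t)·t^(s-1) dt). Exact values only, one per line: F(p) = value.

cuts at 2, 5/2, 3: linearity sums the 4 kernel integrals
for t in [0, 2): the term is ∫ 1/2·t^(s-1)
for t in [2, 5/2): the term is ∫ 3*t**(5/2)/2·t^(s-1)
piece [5/2, 3): integrate 3*sqrt(t) against the kernel
piece [3, 4): integrate 3*t**3 against the kernel

F(3) = -96*sqrt(2)/11 + 32625*sqrt(10)/4928 + 162*sqrt(3)/7 + 10109/6
F(10/3) = -6561*3**(1/3)/19 - 288*2**(5/6)/35 + 6*2**(1/3)/5 + 66375*2**(1/6)*5**(5/6)/10304 + 486*3**(5/6)/23 + 36864*2**(2/3)/19
F(3/2) = -54*sqrt(3) + 2*sqrt(2)/3 + 135977/384
F(2/3) = -243*3**(2/3)/11 - 72*2**(1/6)/19 + 1035*2**(5/6)*5**(1/6)/2128 + 3*2**(2/3)/4 + 54*3**(1/6)/7 + 1152*2**(1/3)/11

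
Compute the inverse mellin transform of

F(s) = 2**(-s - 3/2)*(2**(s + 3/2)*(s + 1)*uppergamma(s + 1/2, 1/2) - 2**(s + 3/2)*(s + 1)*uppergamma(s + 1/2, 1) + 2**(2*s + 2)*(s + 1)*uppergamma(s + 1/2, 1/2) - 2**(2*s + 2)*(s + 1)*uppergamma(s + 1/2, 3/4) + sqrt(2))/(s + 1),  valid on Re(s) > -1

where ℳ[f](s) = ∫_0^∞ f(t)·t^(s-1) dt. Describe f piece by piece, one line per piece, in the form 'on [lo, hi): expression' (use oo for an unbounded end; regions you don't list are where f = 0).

strip the power substitution: t**2 on [0, sqrt(2)/2); t*exp(-t**2) on [sqrt(2)/2, 1); t*exp(-t**2/2) on [1, sqrt(6)/2)
invert the shared t-power to get t on [0, sqrt(2)/2); exp(-t**2) on [sqrt(2)/2, 1); exp(-t**2/2) on [1, sqrt(6)/2)
undo the power substitution: sqrt(t) on [0, 1/2); exp(-t) on [1/2, 1); exp(-t/2) on [1, 3/2)
linearity at 1/2, 1 turns ℳ[f](s) into 3 summed integrals
segment [0, 1/2) carries t; integrate it
over [1/2, 1), the kernel integral of sqrt(t)*exp(-t) enters the sum
over [1, 3/2), the kernel integral of sqrt(t)*exp(-t/2) enters the sum

on [0, 1/2): t
on [1/2, 1): sqrt(t)*exp(-t)
on [1, 3/2): sqrt(t)*exp(-t/2)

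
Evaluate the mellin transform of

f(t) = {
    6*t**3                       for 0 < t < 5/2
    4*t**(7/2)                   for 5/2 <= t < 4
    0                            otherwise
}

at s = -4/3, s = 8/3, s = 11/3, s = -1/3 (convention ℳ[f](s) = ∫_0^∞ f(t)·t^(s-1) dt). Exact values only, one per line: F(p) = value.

F(-4/3) = -75*2**(5/6)*5**(1/6)/13 + 9*2**(1/3)*5**(2/3)/2 + 384*2**(1/3)/13
F(8/3) = -46875*2**(5/6)*5**(1/6)/592 + 28125*2**(1/3)*5**(2/3)/544 + 98304*2**(1/3)/37
F(11/3) = -234375*2**(5/6)*5**(1/6)/1376 + 28125*2**(1/3)*5**(2/3)/256 + 393216*2**(1/3)/43
F(-1/3) = -375*2**(5/6)*5**(1/6)/38 + 225*2**(1/3)*5**(2/3)/32 + 1536*2**(1/3)/19

summing 2 kernel integrals split by 5/2 yields ℳ[f](s)
[0, 5/2) adds the kernel integral of 6*t**3
on [5/2, 4): add ∫ 4*t**(7/2)·t^(s-1) dt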